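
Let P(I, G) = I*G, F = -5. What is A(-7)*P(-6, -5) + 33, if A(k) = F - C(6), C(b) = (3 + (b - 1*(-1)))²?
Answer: -3117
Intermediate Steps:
C(b) = (4 + b)² (C(b) = (3 + (b + 1))² = (3 + (1 + b))² = (4 + b)²)
P(I, G) = G*I
A(k) = -105 (A(k) = -5 - (4 + 6)² = -5 - 1*10² = -5 - 1*100 = -5 - 100 = -105)
A(-7)*P(-6, -5) + 33 = -(-525)*(-6) + 33 = -105*30 + 33 = -3150 + 33 = -3117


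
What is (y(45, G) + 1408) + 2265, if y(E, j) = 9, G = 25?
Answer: 3682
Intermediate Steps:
(y(45, G) + 1408) + 2265 = (9 + 1408) + 2265 = 1417 + 2265 = 3682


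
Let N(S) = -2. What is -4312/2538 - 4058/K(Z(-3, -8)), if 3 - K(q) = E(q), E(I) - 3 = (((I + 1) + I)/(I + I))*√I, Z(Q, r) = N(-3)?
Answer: -2156/1269 - 8116*I*√2/3 ≈ -1.699 - 3825.9*I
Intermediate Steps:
Z(Q, r) = -2
E(I) = 3 + (1 + 2*I)/(2*√I) (E(I) = 3 + (((I + 1) + I)/(I + I))*√I = 3 + (((1 + I) + I)/((2*I)))*√I = 3 + ((1 + 2*I)*(1/(2*I)))*√I = 3 + ((1 + 2*I)/(2*I))*√I = 3 + (1 + 2*I)/(2*√I))
K(q) = -√q - 1/(2*√q) (K(q) = 3 - (3 + √q + 1/(2*√q)) = 3 + (-3 - √q - 1/(2*√q)) = -√q - 1/(2*√q))
-4312/2538 - 4058/K(Z(-3, -8)) = -4312/2538 - 4058*I*√2/(-½ - 1*(-2)) = -4312*1/2538 - 4058*I*√2/(-½ + 2) = -2156/1269 - 4058*2*I*√2/3 = -2156/1269 - 8116*I*√2/3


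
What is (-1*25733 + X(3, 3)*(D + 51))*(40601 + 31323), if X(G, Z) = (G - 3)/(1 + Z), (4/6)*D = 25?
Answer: -1850820292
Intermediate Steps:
D = 75/2 (D = (3/2)*25 = 75/2 ≈ 37.500)
X(G, Z) = (-3 + G)/(1 + Z)
(-1*25733 + X(3, 3)*(D + 51))*(40601 + 31323) = (-1*25733 + ((-3 + 3)/(1 + 3))*(75/2 + 51))*(40601 + 31323) = (-25733 + (0/4)*(177/2))*71924 = (-25733 + ((¼)*0)*(177/2))*71924 = (-25733 + 0*(177/2))*71924 = (-25733 + 0)*71924 = -25733*71924 = -1850820292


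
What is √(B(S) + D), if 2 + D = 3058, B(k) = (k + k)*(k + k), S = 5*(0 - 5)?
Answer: 2*√1389 ≈ 74.539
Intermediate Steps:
S = -25 (S = 5*(-5) = -25)
B(k) = 4*k² (B(k) = (2*k)*(2*k) = 4*k²)
D = 3056 (D = -2 + 3058 = 3056)
√(B(S) + D) = √(4*(-25)² + 3056) = √(4*625 + 3056) = √(2500 + 3056) = √5556 = 2*√1389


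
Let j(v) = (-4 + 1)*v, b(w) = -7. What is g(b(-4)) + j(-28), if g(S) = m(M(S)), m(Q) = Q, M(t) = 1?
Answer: 85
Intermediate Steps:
j(v) = -3*v
g(S) = 1
g(b(-4)) + j(-28) = 1 - 3*(-28) = 1 + 84 = 85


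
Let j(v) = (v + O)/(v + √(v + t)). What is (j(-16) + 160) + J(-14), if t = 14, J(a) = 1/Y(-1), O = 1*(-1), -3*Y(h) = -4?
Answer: 83491/516 + 17*I*√2/258 ≈ 161.8 + 0.093185*I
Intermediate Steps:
Y(h) = 4/3 (Y(h) = -⅓*(-4) = 4/3)
O = -1
J(a) = ¾ (J(a) = 1/(4/3) = ¾)
j(v) = (-1 + v)/(v + √(14 + v)) (j(v) = (v - 1)/(v + √(v + 14)) = (-1 + v)/(v + √(14 + v)))
(j(-16) + 160) + J(-14) = ((-1 - 16)/(-16 + √(14 - 16)) + 160) + ¾ = (-17/(-16 + √(-2)) + 160) + ¾ = (-17/(-16 + I*√2) + 160) + ¾ = (160 - 17/(-16 + I*√2)) + ¾ = 643/4 - 17/(-16 + I*√2)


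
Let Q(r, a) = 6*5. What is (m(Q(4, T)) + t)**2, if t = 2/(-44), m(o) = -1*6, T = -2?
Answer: 17689/484 ≈ 36.548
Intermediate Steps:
Q(r, a) = 30
m(o) = -6
t = -1/22 (t = 2*(-1/44) = -1/22 ≈ -0.045455)
(m(Q(4, T)) + t)**2 = (-6 - 1/22)**2 = (-133/22)**2 = 17689/484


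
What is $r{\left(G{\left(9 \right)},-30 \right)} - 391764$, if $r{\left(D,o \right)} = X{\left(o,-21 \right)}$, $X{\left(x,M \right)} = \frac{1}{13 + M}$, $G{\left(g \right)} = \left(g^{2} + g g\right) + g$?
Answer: $- \frac{3134113}{8} \approx -3.9176 \cdot 10^{5}$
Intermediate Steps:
$G{\left(g \right)} = g + 2 g^{2}$ ($G{\left(g \right)} = \left(g^{2} + g^{2}\right) + g = 2 g^{2} + g = g + 2 g^{2}$)
$r{\left(D,o \right)} = - \frac{1}{8}$ ($r{\left(D,o \right)} = \frac{1}{13 - 21} = \frac{1}{-8} = - \frac{1}{8}$)
$r{\left(G{\left(9 \right)},-30 \right)} - 391764 = - \frac{1}{8} - 391764 = - \frac{3134113}{8}$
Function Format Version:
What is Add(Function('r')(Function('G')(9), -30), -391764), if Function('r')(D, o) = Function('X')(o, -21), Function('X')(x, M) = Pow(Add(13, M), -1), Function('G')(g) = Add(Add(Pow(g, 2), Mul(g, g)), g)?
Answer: Rational(-3134113, 8) ≈ -3.9176e+5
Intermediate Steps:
Function('G')(g) = Add(g, Mul(2, Pow(g, 2))) (Function('G')(g) = Add(Add(Pow(g, 2), Pow(g, 2)), g) = Add(Mul(2, Pow(g, 2)), g) = Add(g, Mul(2, Pow(g, 2))))
Function('r')(D, o) = Rational(-1, 8) (Function('r')(D, o) = Pow(Add(13, -21), -1) = Pow(-8, -1) = Rational(-1, 8))
Add(Function('r')(Function('G')(9), -30), -391764) = Add(Rational(-1, 8), -391764) = Rational(-3134113, 8)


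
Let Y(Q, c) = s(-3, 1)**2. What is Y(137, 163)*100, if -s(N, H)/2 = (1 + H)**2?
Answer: 6400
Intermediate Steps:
s(N, H) = -2*(1 + H)**2
Y(Q, c) = 64 (Y(Q, c) = (-2*(1 + 1)**2)**2 = (-2*2**2)**2 = (-2*4)**2 = (-8)**2 = 64)
Y(137, 163)*100 = 64*100 = 6400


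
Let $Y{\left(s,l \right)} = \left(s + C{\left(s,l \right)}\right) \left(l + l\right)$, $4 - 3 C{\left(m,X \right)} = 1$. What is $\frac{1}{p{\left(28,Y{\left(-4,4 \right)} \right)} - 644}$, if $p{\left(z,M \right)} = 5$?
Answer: $- \frac{1}{639} \approx -0.0015649$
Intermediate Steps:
$C{\left(m,X \right)} = 1$ ($C{\left(m,X \right)} = \frac{4}{3} - \frac{1}{3} = 1$)
$Y{\left(s,l \right)} = 2 l \left(1 + s\right)$ ($Y{\left(s,l \right)} = \left(s + 1\right) \left(l + l\right) = \left(1 + s\right) 2 l = 2 l \left(1 + s\right)$)
$\frac{1}{p{\left(28,Y{\left(-4,4 \right)} \right)} - 644} = \frac{1}{5 - 644} = \frac{1}{-639} = - \frac{1}{639}$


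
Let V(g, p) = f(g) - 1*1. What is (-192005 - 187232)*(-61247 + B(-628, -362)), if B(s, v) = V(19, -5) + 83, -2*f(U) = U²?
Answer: 46528966767/2 ≈ 2.3264e+10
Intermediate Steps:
f(U) = -U²/2
V(g, p) = -1 - g²/2 (V(g, p) = -g²/2 - 1*1 = -g²/2 - 1 = -1 - g²/2)
B(s, v) = -197/2 (B(s, v) = (-1 - ½*19²) + 83 = (-1 - ½*361) + 83 = (-1 - 361/2) + 83 = -363/2 + 83 = -197/2)
(-192005 - 187232)*(-61247 + B(-628, -362)) = (-192005 - 187232)*(-61247 - 197/2) = -379237*(-122691/2) = 46528966767/2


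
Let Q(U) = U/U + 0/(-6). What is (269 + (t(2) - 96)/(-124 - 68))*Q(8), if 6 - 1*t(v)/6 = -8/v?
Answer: 4307/16 ≈ 269.19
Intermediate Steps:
t(v) = 36 + 48/v (t(v) = 36 - (-48)/v = 36 + 48/v)
Q(U) = 1 (Q(U) = 1 + 0*(-⅙) = 1 + 0 = 1)
(269 + (t(2) - 96)/(-124 - 68))*Q(8) = (269 + ((36 + 48/2) - 96)/(-124 - 68))*1 = (269 + ((36 + 48*(½)) - 96)/(-192))*1 = (269 + ((36 + 24) - 96)*(-1/192))*1 = (269 + (60 - 96)*(-1/192))*1 = (269 - 36*(-1/192))*1 = (269 + 3/16)*1 = (4307/16)*1 = 4307/16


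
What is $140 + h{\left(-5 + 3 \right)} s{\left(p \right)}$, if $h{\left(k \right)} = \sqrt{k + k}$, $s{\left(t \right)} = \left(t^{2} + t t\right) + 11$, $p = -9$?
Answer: $140 + 346 i \approx 140.0 + 346.0 i$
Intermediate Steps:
$s{\left(t \right)} = 11 + 2 t^{2}$ ($s{\left(t \right)} = \left(t^{2} + t^{2}\right) + 11 = 2 t^{2} + 11 = 11 + 2 t^{2}$)
$h{\left(k \right)} = \sqrt{2} \sqrt{k}$ ($h{\left(k \right)} = \sqrt{2 k} = \sqrt{2} \sqrt{k}$)
$140 + h{\left(-5 + 3 \right)} s{\left(p \right)} = 140 + \sqrt{2} \sqrt{-5 + 3} \left(11 + 2 \left(-9\right)^{2}\right) = 140 + \sqrt{2} \sqrt{-2} \left(11 + 2 \cdot 81\right) = 140 + \sqrt{2} i \sqrt{2} \left(11 + 162\right) = 140 + 2 i 173 = 140 + 346 i$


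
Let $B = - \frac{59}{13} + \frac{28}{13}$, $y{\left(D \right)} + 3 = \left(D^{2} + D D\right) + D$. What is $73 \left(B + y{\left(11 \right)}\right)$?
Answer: $\frac{234987}{13} \approx 18076.0$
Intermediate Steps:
$y{\left(D \right)} = -3 + D + 2 D^{2}$ ($y{\left(D \right)} = -3 + \left(\left(D^{2} + D D\right) + D\right) = -3 + \left(\left(D^{2} + D^{2}\right) + D\right) = -3 + \left(2 D^{2} + D\right) = -3 + \left(D + 2 D^{2}\right) = -3 + D + 2 D^{2}$)
$B = - \frac{31}{13}$ ($B = \left(-59\right) \frac{1}{13} + 28 \cdot \frac{1}{13} = - \frac{59}{13} + \frac{28}{13} = - \frac{31}{13} \approx -2.3846$)
$73 \left(B + y{\left(11 \right)}\right) = 73 \left(- \frac{31}{13} + \left(-3 + 11 + 2 \cdot 11^{2}\right)\right) = 73 \left(- \frac{31}{13} + \left(-3 + 11 + 2 \cdot 121\right)\right) = 73 \left(- \frac{31}{13} + \left(-3 + 11 + 242\right)\right) = 73 \left(- \frac{31}{13} + 250\right) = 73 \cdot \frac{3219}{13} = \frac{234987}{13}$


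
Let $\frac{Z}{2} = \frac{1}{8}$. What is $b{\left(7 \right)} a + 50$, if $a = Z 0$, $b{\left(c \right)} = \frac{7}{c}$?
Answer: $50$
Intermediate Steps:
$Z = \frac{1}{4}$ ($Z = \frac{2}{8} = 2 \cdot \frac{1}{8} = \frac{1}{4} \approx 0.25$)
$a = 0$ ($a = \frac{1}{4} \cdot 0 = 0$)
$b{\left(7 \right)} a + 50 = \frac{7}{7} \cdot 0 + 50 = 7 \cdot \frac{1}{7} \cdot 0 + 50 = 1 \cdot 0 + 50 = 0 + 50 = 50$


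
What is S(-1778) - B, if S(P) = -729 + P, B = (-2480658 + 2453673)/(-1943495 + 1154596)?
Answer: -1977796778/788899 ≈ -2507.0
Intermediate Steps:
B = 26985/788899 (B = -26985/(-788899) = -26985*(-1/788899) = 26985/788899 ≈ 0.034206)
S(-1778) - B = (-729 - 1778) - 1*26985/788899 = -2507 - 26985/788899 = -1977796778/788899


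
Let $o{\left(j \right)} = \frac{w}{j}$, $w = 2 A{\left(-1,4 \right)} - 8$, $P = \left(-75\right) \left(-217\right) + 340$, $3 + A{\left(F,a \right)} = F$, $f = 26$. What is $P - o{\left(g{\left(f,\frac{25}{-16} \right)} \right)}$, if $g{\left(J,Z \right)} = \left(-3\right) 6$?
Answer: $\frac{149527}{9} \approx 16614.0$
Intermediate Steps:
$A{\left(F,a \right)} = -3 + F$
$g{\left(J,Z \right)} = -18$
$P = 16615$ ($P = 16275 + 340 = 16615$)
$w = -16$ ($w = 2 \left(-3 - 1\right) - 8 = 2 \left(-4\right) - 8 = -8 - 8 = -16$)
$o{\left(j \right)} = - \frac{16}{j}$
$P - o{\left(g{\left(f,\frac{25}{-16} \right)} \right)} = 16615 - - \frac{16}{-18} = 16615 - \left(-16\right) \left(- \frac{1}{18}\right) = 16615 - \frac{8}{9} = \frac{149527}{9}$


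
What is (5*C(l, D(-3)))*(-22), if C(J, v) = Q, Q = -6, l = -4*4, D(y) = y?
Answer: 660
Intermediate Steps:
l = -16
C(J, v) = -6
(5*C(l, D(-3)))*(-22) = (5*(-6))*(-22) = -30*(-22) = 660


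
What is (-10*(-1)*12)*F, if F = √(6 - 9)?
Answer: 120*I*√3 ≈ 207.85*I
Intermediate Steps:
F = I*√3 (F = √(-3) = I*√3 ≈ 1.732*I)
(-10*(-1)*12)*F = (-10*(-1)*12)*(I*√3) = (10*12)*(I*√3) = 120*(I*√3) = 120*I*√3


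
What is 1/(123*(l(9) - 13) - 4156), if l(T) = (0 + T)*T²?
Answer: 1/83912 ≈ 1.1917e-5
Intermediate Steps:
l(T) = T³ (l(T) = T*T² = T³)
1/(123*(l(9) - 13) - 4156) = 1/(123*(9³ - 13) - 4156) = 1/(123*(729 - 13) - 4156) = 1/(123*716 - 4156) = 1/(88068 - 4156) = 1/83912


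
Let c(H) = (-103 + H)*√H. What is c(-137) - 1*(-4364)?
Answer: 4364 - 240*I*√137 ≈ 4364.0 - 2809.1*I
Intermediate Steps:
c(H) = √H*(-103 + H)
c(-137) - 1*(-4364) = √(-137)*(-103 - 137) - 1*(-4364) = (I*√137)*(-240) + 4364 = -240*I*√137 + 4364 = 4364 - 240*I*√137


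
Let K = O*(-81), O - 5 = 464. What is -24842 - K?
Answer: 13147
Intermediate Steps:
O = 469 (O = 5 + 464 = 469)
K = -37989 (K = 469*(-81) = -37989)
-24842 - K = -24842 - 1*(-37989) = -24842 + 37989 = 13147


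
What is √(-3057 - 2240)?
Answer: I*√5297 ≈ 72.781*I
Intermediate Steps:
√(-3057 - 2240) = √(-5297) = I*√5297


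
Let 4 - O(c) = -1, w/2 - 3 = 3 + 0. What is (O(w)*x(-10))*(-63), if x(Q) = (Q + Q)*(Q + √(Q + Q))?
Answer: -63000 + 12600*I*√5 ≈ -63000.0 + 28174.0*I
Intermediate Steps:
w = 12 (w = 6 + 2*(3 + 0) = 6 + 2*3 = 6 + 6 = 12)
x(Q) = 2*Q*(Q + √2*√Q) (x(Q) = (2*Q)*(Q + √(2*Q)) = (2*Q)*(Q + √2*√Q) = 2*Q*(Q + √2*√Q))
O(c) = 5 (O(c) = 4 - 1*(-1) = 4 + 1 = 5)
(O(w)*x(-10))*(-63) = (5*(2*(-10)² + 2*√2*(-10)^(3/2)))*(-63) = (5*(2*100 + 2*√2*(-10*I*√10)))*(-63) = (5*(200 - 40*I*√5))*(-63) = (1000 - 200*I*√5)*(-63) = -63000 + 12600*I*√5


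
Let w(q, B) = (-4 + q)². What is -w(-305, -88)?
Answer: -95481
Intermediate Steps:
-w(-305, -88) = -(-4 - 305)² = -1*(-309)² = -1*95481 = -95481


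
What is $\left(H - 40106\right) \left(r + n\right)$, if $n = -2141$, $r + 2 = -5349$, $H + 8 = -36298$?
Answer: $572478704$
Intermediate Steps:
$H = -36306$ ($H = -8 - 36298 = -36306$)
$r = -5351$ ($r = -2 - 5349 = -5351$)
$\left(H - 40106\right) \left(r + n\right) = \left(-36306 - 40106\right) \left(-5351 - 2141\right) = \left(-76412\right) \left(-7492\right) = 572478704$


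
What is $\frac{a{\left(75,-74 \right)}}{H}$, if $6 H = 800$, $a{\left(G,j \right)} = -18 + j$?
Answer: $- \frac{69}{100} \approx -0.69$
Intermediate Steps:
$H = \frac{400}{3}$ ($H = \frac{1}{6} \cdot 800 = \frac{400}{3} \approx 133.33$)
$\frac{a{\left(75,-74 \right)}}{H} = \frac{-18 - 74}{\frac{400}{3}} = \left(-92\right) \frac{3}{400} = - \frac{69}{100}$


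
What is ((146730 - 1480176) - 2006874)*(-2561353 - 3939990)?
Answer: 21716566049760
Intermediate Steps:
((146730 - 1480176) - 2006874)*(-2561353 - 3939990) = (-1333446 - 2006874)*(-6501343) = -3340320*(-6501343) = 21716566049760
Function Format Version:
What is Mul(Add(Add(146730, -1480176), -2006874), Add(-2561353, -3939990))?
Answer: 21716566049760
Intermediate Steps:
Mul(Add(Add(146730, -1480176), -2006874), Add(-2561353, -3939990)) = Mul(Add(-1333446, -2006874), -6501343) = Mul(-3340320, -6501343) = 21716566049760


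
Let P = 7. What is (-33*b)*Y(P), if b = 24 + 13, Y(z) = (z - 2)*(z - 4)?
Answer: -18315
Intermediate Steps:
Y(z) = (-4 + z)*(-2 + z) (Y(z) = (-2 + z)*(-4 + z) = (-4 + z)*(-2 + z))
b = 37
(-33*b)*Y(P) = (-33*37)*(8 + 7**2 - 6*7) = -1221*(8 + 49 - 42) = -1221*15 = -18315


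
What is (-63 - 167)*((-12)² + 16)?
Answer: -36800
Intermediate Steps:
(-63 - 167)*((-12)² + 16) = -230*(144 + 16) = -230*160 = -36800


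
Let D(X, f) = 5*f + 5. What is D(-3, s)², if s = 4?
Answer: 625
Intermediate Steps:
D(X, f) = 5 + 5*f
D(-3, s)² = (5 + 5*4)² = (5 + 20)² = 25² = 625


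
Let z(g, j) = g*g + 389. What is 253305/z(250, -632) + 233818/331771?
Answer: 32914611119/6954915473 ≈ 4.7326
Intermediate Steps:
z(g, j) = 389 + g**2 (z(g, j) = g**2 + 389 = 389 + g**2)
253305/z(250, -632) + 233818/331771 = 253305/(389 + 250**2) + 233818/331771 = 253305/(389 + 62500) + 233818*(1/331771) = 253305/62889 + 233818/331771 = 253305*(1/62889) + 233818/331771 = 84435/20963 + 233818/331771 = 32914611119/6954915473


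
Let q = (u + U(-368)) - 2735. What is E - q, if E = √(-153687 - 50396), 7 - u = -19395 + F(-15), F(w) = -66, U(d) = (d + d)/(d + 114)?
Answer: -2125459/127 + I*√204083 ≈ -16736.0 + 451.76*I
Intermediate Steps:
U(d) = 2*d/(114 + d) (U(d) = (2*d)/(114 + d) = 2*d/(114 + d))
u = 19468 (u = 7 - (-19395 - 66) = 7 - 1*(-19461) = 7 + 19461 = 19468)
E = I*√204083 (E = √(-204083) = I*√204083 ≈ 451.76*I)
q = 2125459/127 (q = (19468 + 2*(-368)/(114 - 368)) - 2735 = (19468 + 2*(-368)/(-254)) - 2735 = (19468 + 2*(-368)*(-1/254)) - 2735 = (19468 + 368/127) - 2735 = 2472804/127 - 2735 = 2125459/127 ≈ 16736.)
E - q = I*√204083 - 1*2125459/127 = I*√204083 - 2125459/127 = -2125459/127 + I*√204083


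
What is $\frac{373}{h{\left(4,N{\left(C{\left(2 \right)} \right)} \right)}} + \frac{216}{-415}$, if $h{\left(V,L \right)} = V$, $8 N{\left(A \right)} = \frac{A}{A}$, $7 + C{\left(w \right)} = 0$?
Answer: $\frac{153931}{1660} \approx 92.729$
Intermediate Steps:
$C{\left(w \right)} = -7$ ($C{\left(w \right)} = -7 + 0 = -7$)
$N{\left(A \right)} = \frac{1}{8}$ ($N{\left(A \right)} = \frac{A \frac{1}{A}}{8} = \frac{1}{8} \cdot 1 = \frac{1}{8}$)
$\frac{373}{h{\left(4,N{\left(C{\left(2 \right)} \right)} \right)}} + \frac{216}{-415} = \frac{373}{4} + \frac{216}{-415} = 373 \cdot \frac{1}{4} + 216 \left(- \frac{1}{415}\right) = \frac{373}{4} - \frac{216}{415} = \frac{153931}{1660}$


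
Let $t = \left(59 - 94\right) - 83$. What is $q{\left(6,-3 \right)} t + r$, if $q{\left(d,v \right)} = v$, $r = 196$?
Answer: $550$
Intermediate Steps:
$t = -118$ ($t = -35 - 83 = -118$)
$q{\left(6,-3 \right)} t + r = \left(-3\right) \left(-118\right) + 196 = 354 + 196 = 550$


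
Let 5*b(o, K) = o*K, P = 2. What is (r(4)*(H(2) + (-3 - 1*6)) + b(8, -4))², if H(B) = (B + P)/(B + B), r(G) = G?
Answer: 36864/25 ≈ 1474.6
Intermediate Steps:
H(B) = (2 + B)/(2*B) (H(B) = (B + 2)/(B + B) = (2 + B)/((2*B)) = (2 + B)*(1/(2*B)) = (2 + B)/(2*B))
b(o, K) = K*o/5 (b(o, K) = (o*K)/5 = (K*o)/5 = K*o/5)
(r(4)*(H(2) + (-3 - 1*6)) + b(8, -4))² = (4*((½)*(2 + 2)/2 + (-3 - 1*6)) + (⅕)*(-4)*8)² = (4*((½)*(½)*4 + (-3 - 6)) - 32/5)² = (4*(1 - 9) - 32/5)² = (4*(-8) - 32/5)² = (-32 - 32/5)² = (-192/5)² = 36864/25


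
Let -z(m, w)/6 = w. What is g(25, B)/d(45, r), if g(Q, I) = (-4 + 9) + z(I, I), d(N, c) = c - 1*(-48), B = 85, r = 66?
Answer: -505/114 ≈ -4.4298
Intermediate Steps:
z(m, w) = -6*w
d(N, c) = 48 + c (d(N, c) = c + 48 = 48 + c)
g(Q, I) = 5 - 6*I (g(Q, I) = (-4 + 9) - 6*I = 5 - 6*I)
g(25, B)/d(45, r) = (5 - 6*85)/(48 + 66) = (5 - 510)/114 = -505*1/114 = -505/114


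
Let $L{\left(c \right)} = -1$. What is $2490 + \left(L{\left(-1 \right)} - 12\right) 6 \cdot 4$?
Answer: $2178$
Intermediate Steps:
$2490 + \left(L{\left(-1 \right)} - 12\right) 6 \cdot 4 = 2490 + \left(-1 - 12\right) 6 \cdot 4 = 2490 - 312 = 2178$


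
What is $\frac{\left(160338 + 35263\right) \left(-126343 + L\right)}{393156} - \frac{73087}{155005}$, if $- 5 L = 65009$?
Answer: $- \frac{1056210564836924}{15235286445} \approx -69327.0$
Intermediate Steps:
$L = - \frac{65009}{5}$ ($L = \left(- \frac{1}{5}\right) 65009 = - \frac{65009}{5} \approx -13002.0$)
$\frac{\left(160338 + 35263\right) \left(-126343 + L\right)}{393156} - \frac{73087}{155005} = \frac{\left(160338 + 35263\right) \left(-126343 - \frac{65009}{5}\right)}{393156} - \frac{73087}{155005} = 195601 \left(- \frac{696724}{5}\right) \frac{1}{393156} - \frac{73087}{155005} = \left(- \frac{136279911124}{5}\right) \frac{1}{393156} - \frac{73087}{155005} = - \frac{34069977781}{491445} - \frac{73087}{155005} = - \frac{1056210564836924}{15235286445}$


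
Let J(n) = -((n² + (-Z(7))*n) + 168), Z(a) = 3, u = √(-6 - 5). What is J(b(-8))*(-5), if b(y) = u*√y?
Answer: 1280 + 30*√22 ≈ 1420.7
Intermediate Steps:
u = I*√11 (u = √(-11) = I*√11 ≈ 3.3166*I)
b(y) = I*√11*√y (b(y) = (I*√11)*√y = I*√11*√y)
J(n) = -168 - n² + 3*n (J(n) = -((n² + (-1*3)*n) + 168) = -((n² - 3*n) + 168) = -(168 + n² - 3*n) = -168 - n² + 3*n)
J(b(-8))*(-5) = (-168 - (I*√11*√(-8))² + 3*(I*√11*√(-8)))*(-5) = (-168 - (I*√11*(2*I*√2))² + 3*(I*√11*(2*I*√2)))*(-5) = (-168 - (-2*√22)² + 3*(-2*√22))*(-5) = (-168 - 1*88 - 6*√22)*(-5) = (-168 - 88 - 6*√22)*(-5) = (-256 - 6*√22)*(-5) = 1280 + 30*√22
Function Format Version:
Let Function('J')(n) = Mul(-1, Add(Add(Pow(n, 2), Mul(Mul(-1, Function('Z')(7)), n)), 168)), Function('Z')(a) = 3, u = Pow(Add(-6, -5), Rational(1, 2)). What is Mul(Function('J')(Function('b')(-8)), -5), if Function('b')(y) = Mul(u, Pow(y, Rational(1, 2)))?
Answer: Add(1280, Mul(30, Pow(22, Rational(1, 2)))) ≈ 1420.7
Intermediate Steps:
u = Mul(I, Pow(11, Rational(1, 2))) (u = Pow(-11, Rational(1, 2)) = Mul(I, Pow(11, Rational(1, 2))) ≈ Mul(3.3166, I))
Function('b')(y) = Mul(I, Pow(11, Rational(1, 2)), Pow(y, Rational(1, 2))) (Function('b')(y) = Mul(Mul(I, Pow(11, Rational(1, 2))), Pow(y, Rational(1, 2))) = Mul(I, Pow(11, Rational(1, 2)), Pow(y, Rational(1, 2))))
Function('J')(n) = Add(-168, Mul(-1, Pow(n, 2)), Mul(3, n)) (Function('J')(n) = Mul(-1, Add(Add(Pow(n, 2), Mul(Mul(-1, 3), n)), 168)) = Mul(-1, Add(Add(Pow(n, 2), Mul(-3, n)), 168)) = Mul(-1, Add(168, Pow(n, 2), Mul(-3, n))) = Add(-168, Mul(-1, Pow(n, 2)), Mul(3, n)))
Mul(Function('J')(Function('b')(-8)), -5) = Mul(Add(-168, Mul(-1, Pow(Mul(I, Pow(11, Rational(1, 2)), Pow(-8, Rational(1, 2))), 2)), Mul(3, Mul(I, Pow(11, Rational(1, 2)), Pow(-8, Rational(1, 2))))), -5) = Mul(Add(-168, Mul(-1, Pow(Mul(I, Pow(11, Rational(1, 2)), Mul(2, I, Pow(2, Rational(1, 2)))), 2)), Mul(3, Mul(I, Pow(11, Rational(1, 2)), Mul(2, I, Pow(2, Rational(1, 2)))))), -5) = Mul(Add(-168, Mul(-1, Pow(Mul(-2, Pow(22, Rational(1, 2))), 2)), Mul(3, Mul(-2, Pow(22, Rational(1, 2))))), -5) = Mul(Add(-168, Mul(-1, 88), Mul(-6, Pow(22, Rational(1, 2)))), -5) = Mul(Add(-168, -88, Mul(-6, Pow(22, Rational(1, 2)))), -5) = Mul(Add(-256, Mul(-6, Pow(22, Rational(1, 2)))), -5) = Add(1280, Mul(30, Pow(22, Rational(1, 2))))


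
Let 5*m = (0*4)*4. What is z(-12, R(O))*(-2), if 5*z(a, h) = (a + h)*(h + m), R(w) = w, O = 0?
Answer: 0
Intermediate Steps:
m = 0 (m = ((0*4)*4)/5 = (0*4)/5 = (⅕)*0 = 0)
z(a, h) = h*(a + h)/5 (z(a, h) = ((a + h)*(h + 0))/5 = ((a + h)*h)/5 = (h*(a + h))/5 = h*(a + h)/5)
z(-12, R(O))*(-2) = ((⅕)*0*(-12 + 0))*(-2) = ((⅕)*0*(-12))*(-2) = 0*(-2) = 0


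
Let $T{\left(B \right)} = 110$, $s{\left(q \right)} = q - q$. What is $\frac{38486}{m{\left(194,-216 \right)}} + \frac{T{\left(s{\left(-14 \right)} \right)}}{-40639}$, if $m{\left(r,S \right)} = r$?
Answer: $\frac{782005607}{3941983} \approx 198.38$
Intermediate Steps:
$s{\left(q \right)} = 0$
$\frac{38486}{m{\left(194,-216 \right)}} + \frac{T{\left(s{\left(-14 \right)} \right)}}{-40639} = \frac{38486}{194} + \frac{110}{-40639} = 38486 \cdot \frac{1}{194} + 110 \left(- \frac{1}{40639}\right) = \frac{19243}{97} - \frac{110}{40639} = \frac{782005607}{3941983}$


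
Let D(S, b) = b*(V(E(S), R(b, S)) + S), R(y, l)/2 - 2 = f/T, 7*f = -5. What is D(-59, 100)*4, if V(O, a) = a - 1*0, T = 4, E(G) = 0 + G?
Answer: -155000/7 ≈ -22143.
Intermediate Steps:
E(G) = G
f = -5/7 (f = (1/7)*(-5) = -5/7 ≈ -0.71429)
R(y, l) = 51/14 (R(y, l) = 4 + 2*(-5/7/4) = 4 + 2*(-5/7*1/4) = 4 + 2*(-5/28) = 4 - 5/14 = 51/14)
V(O, a) = a (V(O, a) = a + 0 = a)
D(S, b) = b*(51/14 + S)
D(-59, 100)*4 = ((1/14)*100*(51 + 14*(-59)))*4 = ((1/14)*100*(51 - 826))*4 = ((1/14)*100*(-775))*4 = -38750/7*4 = -155000/7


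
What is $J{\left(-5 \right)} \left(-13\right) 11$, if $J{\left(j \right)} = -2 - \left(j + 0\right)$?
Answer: $-429$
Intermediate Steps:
$J{\left(j \right)} = -2 - j$
$J{\left(-5 \right)} \left(-13\right) 11 = \left(-2 - -5\right) \left(-13\right) 11 = \left(-2 + 5\right) \left(-13\right) 11 = 3 \left(-13\right) 11 = \left(-39\right) 11 = -429$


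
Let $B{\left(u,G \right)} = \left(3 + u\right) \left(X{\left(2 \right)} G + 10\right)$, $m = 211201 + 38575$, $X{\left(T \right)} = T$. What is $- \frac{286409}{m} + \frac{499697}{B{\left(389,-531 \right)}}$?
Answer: $- \frac{15182675433}{6437726624} \approx -2.3584$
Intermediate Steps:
$m = 249776$
$B{\left(u,G \right)} = \left(3 + u\right) \left(10 + 2 G\right)$ ($B{\left(u,G \right)} = \left(3 + u\right) \left(2 G + 10\right) = \left(3 + u\right) \left(10 + 2 G\right)$)
$- \frac{286409}{m} + \frac{499697}{B{\left(389,-531 \right)}} = - \frac{286409}{249776} + \frac{499697}{30 + 6 \left(-531\right) + 10 \cdot 389 + 2 \left(-531\right) 389} = \left(-286409\right) \frac{1}{249776} + \frac{499697}{30 - 3186 + 3890 - 413118} = - \frac{286409}{249776} + \frac{499697}{-412384} = - \frac{286409}{249776} + 499697 \left(- \frac{1}{412384}\right) = - \frac{286409}{249776} - \frac{499697}{412384} = - \frac{15182675433}{6437726624}$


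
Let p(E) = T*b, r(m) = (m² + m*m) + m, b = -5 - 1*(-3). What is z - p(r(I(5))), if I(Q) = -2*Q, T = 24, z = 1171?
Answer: 1219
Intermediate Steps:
b = -2 (b = -5 + 3 = -2)
r(m) = m + 2*m² (r(m) = (m² + m²) + m = 2*m² + m = m + 2*m²)
p(E) = -48 (p(E) = 24*(-2) = -48)
z - p(r(I(5))) = 1171 - 1*(-48) = 1171 + 48 = 1219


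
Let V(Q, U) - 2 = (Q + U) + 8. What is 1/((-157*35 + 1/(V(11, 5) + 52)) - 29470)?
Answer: -78/2727269 ≈ -2.8600e-5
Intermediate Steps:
V(Q, U) = 10 + Q + U (V(Q, U) = 2 + ((Q + U) + 8) = 2 + (8 + Q + U) = 10 + Q + U)
1/((-157*35 + 1/(V(11, 5) + 52)) - 29470) = 1/((-157*35 + 1/((10 + 11 + 5) + 52)) - 29470) = 1/((-5495 + 1/(26 + 52)) - 29470) = 1/((-5495 + 1/78) - 29470) = 1/(-428609/78 - 29470) = 1/(-2727269/78) = -78/2727269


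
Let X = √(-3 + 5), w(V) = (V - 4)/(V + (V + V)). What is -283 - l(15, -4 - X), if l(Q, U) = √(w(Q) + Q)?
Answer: -283 - 7*√70/15 ≈ -286.90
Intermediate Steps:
w(V) = (-4 + V)/(3*V) (w(V) = (-4 + V)/(V + 2*V) = (-4 + V)/((3*V)) = (-4 + V)*(1/(3*V)) = (-4 + V)/(3*V))
X = √2 ≈ 1.4142
l(Q, U) = √(Q + (-4 + Q)/(3*Q)) (l(Q, U) = √((-4 + Q)/(3*Q) + Q) = √(Q + (-4 + Q)/(3*Q)))
-283 - l(15, -4 - X) = -283 - √(3 - 12/15 + 9*15)/3 = -283 - √(3 - 12*1/15 + 135)/3 = -283 - √(3 - ⅘ + 135)/3 = -283 - √(686/5)/3 = -283 - 7*√70/5/3 = -283 - 7*√70/15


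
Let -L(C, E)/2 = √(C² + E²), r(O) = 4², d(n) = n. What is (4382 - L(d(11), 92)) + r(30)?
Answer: 4398 + 2*√8585 ≈ 4583.3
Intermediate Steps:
r(O) = 16
L(C, E) = -2*√(C² + E²)
(4382 - L(d(11), 92)) + r(30) = (4382 - (-2)*√(11² + 92²)) + 16 = (4382 - (-2)*√(121 + 8464)) + 16 = (4382 - (-2)*√8585) + 16 = (4382 + 2*√8585) + 16 = 4398 + 2*√8585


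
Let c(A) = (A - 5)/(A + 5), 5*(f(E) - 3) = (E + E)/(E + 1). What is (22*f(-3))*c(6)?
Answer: 36/5 ≈ 7.2000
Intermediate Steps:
f(E) = 3 + 2*E/(5*(1 + E)) (f(E) = 3 + ((E + E)/(E + 1))/5 = 3 + ((2*E)/(1 + E))/5 = 3 + (2*E/(1 + E))/5 = 3 + 2*E/(5*(1 + E)))
c(A) = (-5 + A)/(5 + A)
(22*f(-3))*c(6) = (22*((15 + 17*(-3))/(5*(1 - 3))))*((-5 + 6)/(5 + 6)) = (22*((⅕)*(15 - 51)/(-2)))*(1/11) = (22*((⅕)*(-½)*(-36)))*((1/11)*1) = (22*(18/5))*(1/11) = (396/5)*(1/11) = 36/5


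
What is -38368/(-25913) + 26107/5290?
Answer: 879477411/137079770 ≈ 6.4158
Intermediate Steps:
-38368/(-25913) + 26107/5290 = -38368*(-1/25913) + 26107*(1/5290) = 38368/25913 + 26107/5290 = 879477411/137079770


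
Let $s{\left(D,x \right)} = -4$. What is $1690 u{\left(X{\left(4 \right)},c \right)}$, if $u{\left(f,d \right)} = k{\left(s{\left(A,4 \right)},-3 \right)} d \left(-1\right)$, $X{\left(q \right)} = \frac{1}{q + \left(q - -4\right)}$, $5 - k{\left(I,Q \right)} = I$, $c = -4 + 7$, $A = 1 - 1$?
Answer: $-45630$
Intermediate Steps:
$A = 0$
$c = 3$
$k{\left(I,Q \right)} = 5 - I$
$X{\left(q \right)} = \frac{1}{4 + 2 q}$ ($X{\left(q \right)} = \frac{1}{q + \left(q + 4\right)} = \frac{1}{q + \left(4 + q\right)} = \frac{1}{4 + 2 q}$)
$u{\left(f,d \right)} = - 9 d$ ($u{\left(f,d \right)} = \left(5 - -4\right) d \left(-1\right) = \left(5 + 4\right) d \left(-1\right) = 9 d \left(-1\right) = - 9 d$)
$1690 u{\left(X{\left(4 \right)},c \right)} = 1690 \left(\left(-9\right) 3\right) = 1690 \left(-27\right) = -45630$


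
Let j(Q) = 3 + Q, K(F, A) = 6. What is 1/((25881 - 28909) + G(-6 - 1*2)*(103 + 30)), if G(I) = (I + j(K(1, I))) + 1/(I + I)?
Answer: -16/46453 ≈ -0.00034443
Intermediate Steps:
G(I) = 9 + I + 1/(2*I) (G(I) = (I + (3 + 6)) + 1/(I + I) = (I + 9) + 1/(2*I) = (9 + I) + 1/(2*I) = 9 + I + 1/(2*I))
1/((25881 - 28909) + G(-6 - 1*2)*(103 + 30)) = 1/((25881 - 28909) + (9 + (-6 - 1*2) + 1/(2*(-6 - 1*2)))*(103 + 30)) = 1/(-3028 + (9 + (-6 - 2) + 1/(2*(-6 - 2)))*133) = 1/(-3028 + (9 - 8 + (½)/(-8))*133) = 1/(-3028 + (9 - 8 + (½)*(-⅛))*133) = 1/(-3028 + (9 - 8 - 1/16)*133) = 1/(-3028 + (15/16)*133) = 1/(-3028 + 1995/16) = 1/(-46453/16) = -16/46453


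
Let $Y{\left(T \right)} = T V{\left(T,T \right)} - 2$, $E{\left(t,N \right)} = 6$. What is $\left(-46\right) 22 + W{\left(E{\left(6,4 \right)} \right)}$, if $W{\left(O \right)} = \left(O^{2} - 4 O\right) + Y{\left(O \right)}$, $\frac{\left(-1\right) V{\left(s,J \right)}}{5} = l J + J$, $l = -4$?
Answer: $-462$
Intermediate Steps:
$V{\left(s,J \right)} = 15 J$ ($V{\left(s,J \right)} = - 5 \left(- 4 J + J\right) = - 5 \left(- 3 J\right) = 15 J$)
$Y{\left(T \right)} = -2 + 15 T^{2}$ ($Y{\left(T \right)} = T 15 T - 2 = 15 T^{2} - 2 = -2 + 15 T^{2}$)
$W{\left(O \right)} = -2 - 4 O + 16 O^{2}$ ($W{\left(O \right)} = \left(O^{2} - 4 O\right) + \left(-2 + 15 O^{2}\right) = -2 - 4 O + 16 O^{2}$)
$\left(-46\right) 22 + W{\left(E{\left(6,4 \right)} \right)} = \left(-46\right) 22 - \left(26 - 576\right) = -1012 - -550 = -1012 + 550 = -462$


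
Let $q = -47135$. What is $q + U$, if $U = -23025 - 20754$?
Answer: $-90914$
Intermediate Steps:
$U = -43779$
$q + U = -47135 - 43779 = -90914$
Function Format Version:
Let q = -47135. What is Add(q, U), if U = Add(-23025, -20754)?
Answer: -90914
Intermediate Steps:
U = -43779
Add(q, U) = Add(-47135, -43779) = -90914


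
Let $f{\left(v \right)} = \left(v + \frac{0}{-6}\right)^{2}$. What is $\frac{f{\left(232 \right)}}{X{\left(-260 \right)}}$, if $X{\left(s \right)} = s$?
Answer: $- \frac{13456}{65} \approx -207.02$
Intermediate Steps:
$f{\left(v \right)} = v^{2}$ ($f{\left(v \right)} = \left(v + 0 \left(- \frac{1}{6}\right)\right)^{2} = \left(v + 0\right)^{2} = v^{2}$)
$\frac{f{\left(232 \right)}}{X{\left(-260 \right)}} = \frac{232^{2}}{-260} = 53824 \left(- \frac{1}{260}\right) = - \frac{13456}{65}$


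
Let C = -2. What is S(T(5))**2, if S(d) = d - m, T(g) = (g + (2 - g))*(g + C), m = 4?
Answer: 4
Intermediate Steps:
T(g) = -4 + 2*g (T(g) = (g + (2 - g))*(g - 2) = 2*(-2 + g) = -4 + 2*g)
S(d) = -4 + d (S(d) = d - 1*4 = d - 4 = -4 + d)
S(T(5))**2 = (-4 + (-4 + 2*5))**2 = (-4 + (-4 + 10))**2 = (-4 + 6)**2 = 2**2 = 4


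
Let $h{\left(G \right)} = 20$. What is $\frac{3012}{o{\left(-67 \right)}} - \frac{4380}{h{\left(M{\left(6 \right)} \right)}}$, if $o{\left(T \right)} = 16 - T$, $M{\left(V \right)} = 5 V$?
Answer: $- \frac{15165}{83} \approx -182.71$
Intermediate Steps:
$\frac{3012}{o{\left(-67 \right)}} - \frac{4380}{h{\left(M{\left(6 \right)} \right)}} = \frac{3012}{16 - -67} - \frac{4380}{20} = \frac{3012}{16 + 67} - 219 = \frac{3012}{83} - 219 = - \frac{15165}{83}$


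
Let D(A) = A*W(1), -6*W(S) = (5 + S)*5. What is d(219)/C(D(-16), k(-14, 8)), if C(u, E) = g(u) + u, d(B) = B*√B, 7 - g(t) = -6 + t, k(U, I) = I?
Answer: 219*√219/13 ≈ 249.30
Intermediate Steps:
g(t) = 13 - t (g(t) = 7 - (-6 + t) = 7 + (6 - t) = 13 - t)
W(S) = -25/6 - 5*S/6 (W(S) = -(5 + S)*5/6 = -(25 + 5*S)/6 = -25/6 - 5*S/6)
d(B) = B^(3/2)
D(A) = -5*A (D(A) = A*(-25/6 - ⅚*1) = A*(-25/6 - ⅚) = A*(-5) = -5*A)
C(u, E) = 13 (C(u, E) = (13 - u) + u = 13)
d(219)/C(D(-16), k(-14, 8)) = 219^(3/2)/13 = (219*√219)*(1/13) = 219*√219/13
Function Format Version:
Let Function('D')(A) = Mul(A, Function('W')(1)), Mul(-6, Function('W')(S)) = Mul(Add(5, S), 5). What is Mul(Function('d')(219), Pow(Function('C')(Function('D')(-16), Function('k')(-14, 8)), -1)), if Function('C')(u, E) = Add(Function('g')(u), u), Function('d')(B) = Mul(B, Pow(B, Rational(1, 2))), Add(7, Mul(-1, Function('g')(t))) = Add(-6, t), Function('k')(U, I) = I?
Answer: Mul(Rational(219, 13), Pow(219, Rational(1, 2))) ≈ 249.30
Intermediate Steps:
Function('g')(t) = Add(13, Mul(-1, t)) (Function('g')(t) = Add(7, Mul(-1, Add(-6, t))) = Add(7, Add(6, Mul(-1, t))) = Add(13, Mul(-1, t)))
Function('W')(S) = Add(Rational(-25, 6), Mul(Rational(-5, 6), S)) (Function('W')(S) = Mul(Rational(-1, 6), Mul(Add(5, S), 5)) = Mul(Rational(-1, 6), Add(25, Mul(5, S))) = Add(Rational(-25, 6), Mul(Rational(-5, 6), S)))
Function('d')(B) = Pow(B, Rational(3, 2))
Function('D')(A) = Mul(-5, A) (Function('D')(A) = Mul(A, Add(Rational(-25, 6), Mul(Rational(-5, 6), 1))) = Mul(A, Add(Rational(-25, 6), Rational(-5, 6))) = Mul(A, -5) = Mul(-5, A))
Function('C')(u, E) = 13 (Function('C')(u, E) = Add(Add(13, Mul(-1, u)), u) = 13)
Mul(Function('d')(219), Pow(Function('C')(Function('D')(-16), Function('k')(-14, 8)), -1)) = Mul(Pow(219, Rational(3, 2)), Pow(13, -1)) = Mul(Mul(219, Pow(219, Rational(1, 2))), Rational(1, 13)) = Mul(Rational(219, 13), Pow(219, Rational(1, 2)))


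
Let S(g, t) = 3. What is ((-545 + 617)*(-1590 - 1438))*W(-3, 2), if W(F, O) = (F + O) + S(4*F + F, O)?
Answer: -436032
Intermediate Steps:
W(F, O) = 3 + F + O (W(F, O) = (F + O) + 3 = 3 + F + O)
((-545 + 617)*(-1590 - 1438))*W(-3, 2) = ((-545 + 617)*(-1590 - 1438))*(3 - 3 + 2) = (72*(-3028))*2 = -218016*2 = -436032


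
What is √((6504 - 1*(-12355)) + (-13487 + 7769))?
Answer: √13141 ≈ 114.63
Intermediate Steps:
√((6504 - 1*(-12355)) + (-13487 + 7769)) = √((6504 + 12355) - 5718) = √(18859 - 5718) = √13141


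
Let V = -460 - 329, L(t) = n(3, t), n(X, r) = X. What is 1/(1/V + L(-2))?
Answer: 789/2366 ≈ 0.33347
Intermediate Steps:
L(t) = 3
V = -789
1/(1/V + L(-2)) = 1/(1/(-789) + 3) = 1/(-1/789 + 3) = 1/(2366/789) = 789/2366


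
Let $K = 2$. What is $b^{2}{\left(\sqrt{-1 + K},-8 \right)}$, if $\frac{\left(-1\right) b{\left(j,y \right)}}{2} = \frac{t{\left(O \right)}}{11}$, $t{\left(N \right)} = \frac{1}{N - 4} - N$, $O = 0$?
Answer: $\frac{1}{484} \approx 0.0020661$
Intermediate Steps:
$t{\left(N \right)} = \frac{1}{-4 + N} - N$
$b{\left(j,y \right)} = \frac{1}{22}$ ($b{\left(j,y \right)} = - 2 \frac{\frac{1}{-4 + 0} \left(1 - 0^{2} + 4 \cdot 0\right)}{11} = - 2 \frac{1 - 0 + 0}{-4} \cdot \frac{1}{11} = - 2 - \frac{1 + 0 + 0}{4} \cdot \frac{1}{11} = - 2 \left(- \frac{1}{4}\right) 1 \cdot \frac{1}{11} = - 2 \left(\left(- \frac{1}{4}\right) \frac{1}{11}\right) = \left(-2\right) \left(- \frac{1}{44}\right) = \frac{1}{22}$)
$b^{2}{\left(\sqrt{-1 + K},-8 \right)} = \left(\frac{1}{22}\right)^{2} = \frac{1}{484}$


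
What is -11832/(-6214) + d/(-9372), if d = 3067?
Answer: 45915583/29118804 ≈ 1.5768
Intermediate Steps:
-11832/(-6214) + d/(-9372) = -11832/(-6214) + 3067/(-9372) = -11832*(-1/6214) + 3067*(-1/9372) = 5916/3107 - 3067/9372 = 45915583/29118804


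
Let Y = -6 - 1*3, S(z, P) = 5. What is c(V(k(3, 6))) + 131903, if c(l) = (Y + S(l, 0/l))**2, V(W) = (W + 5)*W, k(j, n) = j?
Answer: 131919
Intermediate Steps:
V(W) = W*(5 + W) (V(W) = (5 + W)*W = W*(5 + W))
Y = -9 (Y = -6 - 3 = -9)
c(l) = 16 (c(l) = (-9 + 5)**2 = (-4)**2 = 16)
c(V(k(3, 6))) + 131903 = 16 + 131903 = 131919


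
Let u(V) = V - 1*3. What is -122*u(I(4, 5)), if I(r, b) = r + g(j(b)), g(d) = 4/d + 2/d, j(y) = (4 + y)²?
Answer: -3538/27 ≈ -131.04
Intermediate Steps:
g(d) = 6/d
I(r, b) = r + 6/(4 + b)² (I(r, b) = r + 6/((4 + b)²) = r + 6/(4 + b)²)
u(V) = -3 + V (u(V) = V - 3 = -3 + V)
-122*u(I(4, 5)) = -122*(-3 + (4 + 6/(4 + 5)²)) = -122*(-3 + (4 + 6/9²)) = -122*(-3 + (4 + 6*(1/81))) = -122*(-3 + (4 + 2/27)) = -122*(-3 + 110/27) = -122*29/27 = -3538/27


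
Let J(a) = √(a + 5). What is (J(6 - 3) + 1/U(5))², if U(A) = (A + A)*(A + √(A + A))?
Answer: (1 + 20*√2*(5 + √10))²/(100*(5 + √10)²) ≈ 8.0695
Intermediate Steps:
J(a) = √(5 + a)
U(A) = 2*A*(A + √2*√A) (U(A) = (2*A)*(A + √(2*A)) = (2*A)*(A + √2*√A) = 2*A*(A + √2*√A))
(J(6 - 3) + 1/U(5))² = (√(5 + (6 - 3)) + 1/(2*5² + 2*√2*5^(3/2)))² = (√(5 + 3) + 1/(2*25 + 2*√2*(5*√5)))² = (√8 + 1/(50 + 10*√10))² = (2*√2 + 1/(50 + 10*√10))² = (1/(50 + 10*√10) + 2*√2)²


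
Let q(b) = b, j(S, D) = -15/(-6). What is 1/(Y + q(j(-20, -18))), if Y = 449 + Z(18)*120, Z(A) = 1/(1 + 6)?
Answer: 14/6561 ≈ 0.0021338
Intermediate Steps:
j(S, D) = 5/2 (j(S, D) = -15*(-⅙) = 5/2)
Z(A) = ⅐ (Z(A) = 1/7 = ⅐)
Y = 3263/7 (Y = 449 + (⅐)*120 = 449 + 120/7 = 3263/7 ≈ 466.14)
1/(Y + q(j(-20, -18))) = 1/(3263/7 + 5/2) = 1/(6561/14) = 14/6561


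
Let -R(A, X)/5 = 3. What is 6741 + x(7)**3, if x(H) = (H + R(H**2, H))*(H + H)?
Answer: -1398187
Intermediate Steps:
R(A, X) = -15 (R(A, X) = -5*3 = -15)
x(H) = 2*H*(-15 + H) (x(H) = (H - 15)*(H + H) = (-15 + H)*(2*H) = 2*H*(-15 + H))
6741 + x(7)**3 = 6741 + (2*7*(-15 + 7))**3 = 6741 + (2*7*(-8))**3 = 6741 + (-112)**3 = 6741 - 1404928 = -1398187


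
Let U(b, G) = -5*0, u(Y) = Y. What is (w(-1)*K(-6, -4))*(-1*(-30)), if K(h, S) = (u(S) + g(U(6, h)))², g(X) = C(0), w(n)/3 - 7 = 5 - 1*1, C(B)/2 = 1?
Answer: 3960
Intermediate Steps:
C(B) = 2 (C(B) = 2*1 = 2)
w(n) = 33 (w(n) = 21 + 3*(5 - 1*1) = 21 + 3*(5 - 1) = 21 + 3*4 = 21 + 12 = 33)
U(b, G) = 0
g(X) = 2
K(h, S) = (2 + S)² (K(h, S) = (S + 2)² = (2 + S)²)
(w(-1)*K(-6, -4))*(-1*(-30)) = (33*(2 - 4)²)*(-1*(-30)) = (33*(-2)²)*30 = (33*4)*30 = 132*30 = 3960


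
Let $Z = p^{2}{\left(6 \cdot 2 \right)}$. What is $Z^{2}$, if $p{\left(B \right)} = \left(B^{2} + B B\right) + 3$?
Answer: $7170871761$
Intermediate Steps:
$p{\left(B \right)} = 3 + 2 B^{2}$ ($p{\left(B \right)} = \left(B^{2} + B^{2}\right) + 3 = 2 B^{2} + 3 = 3 + 2 B^{2}$)
$Z = 84681$ ($Z = \left(3 + 2 \left(6 \cdot 2\right)^{2}\right)^{2} = \left(3 + 2 \cdot 12^{2}\right)^{2} = \left(3 + 2 \cdot 144\right)^{2} = \left(3 + 288\right)^{2} = 291^{2} = 84681$)
$Z^{2} = 84681^{2} = 7170871761$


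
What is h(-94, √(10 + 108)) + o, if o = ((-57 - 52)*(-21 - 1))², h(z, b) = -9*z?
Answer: 5751250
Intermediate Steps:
o = 5750404 (o = (-109*(-22))² = 2398² = 5750404)
h(-94, √(10 + 108)) + o = -9*(-94) + 5750404 = 846 + 5750404 = 5751250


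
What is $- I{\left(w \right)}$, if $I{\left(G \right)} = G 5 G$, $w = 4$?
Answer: $-80$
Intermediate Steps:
$I{\left(G \right)} = 5 G^{2}$ ($I{\left(G \right)} = 5 G G = 5 G^{2}$)
$- I{\left(w \right)} = - 5 \cdot 4^{2} = - 5 \cdot 16 = \left(-1\right) 80 = -80$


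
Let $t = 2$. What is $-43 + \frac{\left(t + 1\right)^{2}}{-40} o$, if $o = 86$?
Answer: $- \frac{1247}{20} \approx -62.35$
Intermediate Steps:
$-43 + \frac{\left(t + 1\right)^{2}}{-40} o = -43 + \frac{\left(2 + 1\right)^{2}}{-40} \cdot 86 = -43 + 3^{2} \left(- \frac{1}{40}\right) 86 = -43 + 9 \left(- \frac{1}{40}\right) 86 = -43 - \frac{387}{20} = - \frac{1247}{20}$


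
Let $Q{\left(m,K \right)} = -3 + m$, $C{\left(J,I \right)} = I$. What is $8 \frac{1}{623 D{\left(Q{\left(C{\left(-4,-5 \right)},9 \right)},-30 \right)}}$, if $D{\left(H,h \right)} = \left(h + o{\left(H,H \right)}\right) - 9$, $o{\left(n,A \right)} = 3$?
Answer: $- \frac{2}{5607} \approx -0.0003567$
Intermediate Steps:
$D{\left(H,h \right)} = -6 + h$ ($D{\left(H,h \right)} = \left(h + 3\right) - 9 = \left(3 + h\right) - 9 = -6 + h$)
$8 \frac{1}{623 D{\left(Q{\left(C{\left(-4,-5 \right)},9 \right)},-30 \right)}} = 8 \frac{1}{623 \left(-6 - 30\right)} = 8 \frac{1}{623 \left(-36\right)} = 8 \cdot \frac{1}{623} \left(- \frac{1}{36}\right) = 8 \left(- \frac{1}{22428}\right) = - \frac{2}{5607}$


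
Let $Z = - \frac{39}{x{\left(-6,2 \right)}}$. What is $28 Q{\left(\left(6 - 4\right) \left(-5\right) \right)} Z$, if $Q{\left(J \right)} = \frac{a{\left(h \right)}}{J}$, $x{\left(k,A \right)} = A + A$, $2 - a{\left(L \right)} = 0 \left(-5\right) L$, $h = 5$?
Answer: $\frac{273}{5} \approx 54.6$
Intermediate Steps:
$a{\left(L \right)} = 2$ ($a{\left(L \right)} = 2 - 0 \left(-5\right) L = 2 - 0 L = 2 - 0 = 2 + 0 = 2$)
$x{\left(k,A \right)} = 2 A$
$Z = - \frac{39}{4}$ ($Z = - \frac{39}{2 \cdot 2} = - \frac{39}{4} \approx -9.75$)
$Q{\left(J \right)} = \frac{2}{J}$
$28 Q{\left(\left(6 - 4\right) \left(-5\right) \right)} Z = 28 \frac{2}{\left(6 - 4\right) \left(-5\right)} \left(- \frac{39}{4}\right) = 28 \frac{2}{2 \left(-5\right)} \left(- \frac{39}{4}\right) = 28 \frac{2}{-10} \left(- \frac{39}{4}\right) = 28 \cdot 2 \left(- \frac{1}{10}\right) \left(- \frac{39}{4}\right) = 28 \left(- \frac{1}{5}\right) \left(- \frac{39}{4}\right) = \left(- \frac{28}{5}\right) \left(- \frac{39}{4}\right) = \frac{273}{5}$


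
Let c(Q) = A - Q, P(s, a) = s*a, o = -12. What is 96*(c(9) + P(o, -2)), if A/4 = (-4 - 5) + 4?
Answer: -480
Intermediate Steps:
A = -20 (A = 4*((-4 - 5) + 4) = 4*(-9 + 4) = 4*(-5) = -20)
P(s, a) = a*s
c(Q) = -20 - Q
96*(c(9) + P(o, -2)) = 96*((-20 - 1*9) - 2*(-12)) = 96*((-20 - 9) + 24) = 96*(-29 + 24) = 96*(-5) = -480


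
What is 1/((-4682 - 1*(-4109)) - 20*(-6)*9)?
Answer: 1/507 ≈ 0.0019724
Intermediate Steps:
1/((-4682 - 1*(-4109)) - 20*(-6)*9) = 1/((-4682 + 4109) + 120*9) = 1/(-573 + 1080) = 1/507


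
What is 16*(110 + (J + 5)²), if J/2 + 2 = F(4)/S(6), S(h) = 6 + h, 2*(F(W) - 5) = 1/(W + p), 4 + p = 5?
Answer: 45369/25 ≈ 1814.8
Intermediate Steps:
p = 1 (p = -4 + 5 = 1)
F(W) = 5 + 1/(2*(1 + W)) (F(W) = 5 + 1/(2*(W + 1)) = 5 + 1/(2*(1 + W)))
J = -63/20 (J = -4 + 2*(((11 + 10*4)/(2*(1 + 4)))/(6 + 6)) = -4 + 2*(((½)*(11 + 40)/5)/12) = -4 + 2*(((½)*(⅕)*51)*(1/12)) = -4 + 2*((51/10)*(1/12)) = -4 + 2*(17/40) = -4 + 17/20 = -63/20 ≈ -3.1500)
16*(110 + (J + 5)²) = 16*(110 + (-63/20 + 5)²) = 16*(110 + (37/20)²) = 16*(110 + 1369/400) = 16*(45369/400) = 45369/25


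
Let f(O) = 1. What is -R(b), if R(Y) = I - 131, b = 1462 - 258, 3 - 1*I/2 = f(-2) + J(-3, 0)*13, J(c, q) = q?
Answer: 127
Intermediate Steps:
I = 4 (I = 6 - 2*(1 + 0*13) = 6 - 2*(1 + 0) = 6 - 2*1 = 6 - 2 = 4)
b = 1204
R(Y) = -127 (R(Y) = 4 - 131 = -127)
-R(b) = -1*(-127) = 127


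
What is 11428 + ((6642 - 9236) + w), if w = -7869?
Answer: 965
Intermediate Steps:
11428 + ((6642 - 9236) + w) = 11428 + ((6642 - 9236) - 7869) = 11428 + (-2594 - 7869) = 11428 - 10463 = 965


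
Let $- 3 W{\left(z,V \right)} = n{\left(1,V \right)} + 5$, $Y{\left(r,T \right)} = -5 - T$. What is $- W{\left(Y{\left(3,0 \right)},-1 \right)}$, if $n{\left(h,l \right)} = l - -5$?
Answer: $3$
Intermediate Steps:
$n{\left(h,l \right)} = 5 + l$ ($n{\left(h,l \right)} = l + 5 = 5 + l$)
$W{\left(z,V \right)} = - \frac{10}{3} - \frac{V}{3}$ ($W{\left(z,V \right)} = - \frac{\left(5 + V\right) + 5}{3} = - \frac{10 + V}{3} = - \frac{10}{3} - \frac{V}{3}$)
$- W{\left(Y{\left(3,0 \right)},-1 \right)} = - (- \frac{10}{3} - - \frac{1}{3}) = - (- \frac{10}{3} + \frac{1}{3}) = \left(-1\right) \left(-3\right) = 3$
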